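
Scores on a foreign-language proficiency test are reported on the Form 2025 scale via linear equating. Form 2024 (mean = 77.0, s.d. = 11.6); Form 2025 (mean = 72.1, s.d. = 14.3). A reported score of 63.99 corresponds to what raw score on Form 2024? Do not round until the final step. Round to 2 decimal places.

70.42

Invert y = (SD_Y/SD_X)(x − M_X) + M_Y:
x = (SD_X/SD_Y)(y − M_Y) + M_X = (11.6/14.3)(63.99 − 72.1) + 77.0
x = 0.811189 × -8.110 + 77.0 = 70.42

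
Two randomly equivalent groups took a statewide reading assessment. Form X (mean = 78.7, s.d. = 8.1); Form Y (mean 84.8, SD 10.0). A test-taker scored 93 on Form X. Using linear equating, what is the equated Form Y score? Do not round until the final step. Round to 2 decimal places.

Linear equating: y = (SD_Y/SD_X)(x − M_X) + M_Y
y = (10.0/8.1)(93 − 78.7) + 84.8
y = 1.234568 × 14.3 + 84.8 = 17.6543 + 84.8 = 102.45

102.45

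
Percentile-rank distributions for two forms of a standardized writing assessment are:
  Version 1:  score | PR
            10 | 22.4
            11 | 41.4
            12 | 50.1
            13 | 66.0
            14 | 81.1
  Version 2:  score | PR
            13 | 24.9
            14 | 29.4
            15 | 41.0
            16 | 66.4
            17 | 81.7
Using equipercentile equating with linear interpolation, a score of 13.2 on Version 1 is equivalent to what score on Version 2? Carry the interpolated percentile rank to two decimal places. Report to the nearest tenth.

PR of 13.2 on Version 1: 66.0 + (13.2 − 13)/(14 − 13) × (81.1 − 66.0) = 69.02
On Version 2, PR 69.02 falls between score 16 (PR 66.4) and 17 (PR 81.7).
Interpolate: 16 + (69.02 − 66.4)/(81.7 − 66.4) × (17 − 16) = 16.2

16.2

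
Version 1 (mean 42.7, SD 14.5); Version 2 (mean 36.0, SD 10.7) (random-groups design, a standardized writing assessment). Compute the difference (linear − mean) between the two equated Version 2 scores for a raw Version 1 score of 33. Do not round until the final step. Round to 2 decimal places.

2.54

Mean-equated: 33 + (36.0 − 42.7) = 26.30
Linear-equated: (10.7/14.5)(33 − 42.7) + 36.0 = 28.842
Difference = 28.842 − 26.30 = 2.54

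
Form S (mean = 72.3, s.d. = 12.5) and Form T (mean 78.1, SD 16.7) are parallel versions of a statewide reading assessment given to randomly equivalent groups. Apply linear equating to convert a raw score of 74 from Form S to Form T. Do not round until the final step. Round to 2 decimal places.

Linear equating: y = (SD_Y/SD_X)(x − M_X) + M_Y
y = (16.7/12.5)(74 − 72.3) + 78.1
y = 1.336000 × 1.7 + 78.1 = 2.2712 + 78.1 = 80.37

80.37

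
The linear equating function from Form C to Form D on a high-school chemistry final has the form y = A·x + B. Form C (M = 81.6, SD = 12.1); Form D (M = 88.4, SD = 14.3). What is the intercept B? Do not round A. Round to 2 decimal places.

A = SD_Y / SD_X = 14.3 / 12.1 = 1.181818
B = M_Y − A·M_X = 88.4 − 1.181818 × 81.6 = -8.04

-8.04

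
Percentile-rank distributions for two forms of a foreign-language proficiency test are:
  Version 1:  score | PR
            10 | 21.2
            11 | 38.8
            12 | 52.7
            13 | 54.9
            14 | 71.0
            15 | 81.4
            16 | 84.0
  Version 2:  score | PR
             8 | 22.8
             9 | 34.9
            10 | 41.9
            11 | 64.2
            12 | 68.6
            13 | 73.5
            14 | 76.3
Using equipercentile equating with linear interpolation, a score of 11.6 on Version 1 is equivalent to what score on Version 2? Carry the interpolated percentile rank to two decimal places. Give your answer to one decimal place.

10.2

PR of 11.6 on Version 1: 38.8 + (11.6 − 11)/(12 − 11) × (52.7 − 38.8) = 47.14
On Version 2, PR 47.14 falls between score 10 (PR 41.9) and 11 (PR 64.2).
Interpolate: 10 + (47.14 − 41.9)/(64.2 − 41.9) × (11 − 10) = 10.2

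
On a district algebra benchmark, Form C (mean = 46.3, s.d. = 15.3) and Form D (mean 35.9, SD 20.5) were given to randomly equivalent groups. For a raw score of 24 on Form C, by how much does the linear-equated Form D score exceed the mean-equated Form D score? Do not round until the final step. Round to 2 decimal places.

-7.58

Mean-equated: 24 + (35.9 − 46.3) = 13.60
Linear-equated: (20.5/15.3)(24 − 46.3) + 35.9 = 6.021
Difference = 6.021 − 13.60 = -7.58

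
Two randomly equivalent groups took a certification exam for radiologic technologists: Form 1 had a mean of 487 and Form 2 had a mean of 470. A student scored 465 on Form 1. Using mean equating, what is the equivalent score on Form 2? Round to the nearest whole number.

448

Mean equating: y = x + (M_Y − M_X) = 465 + (470 − 487) = 448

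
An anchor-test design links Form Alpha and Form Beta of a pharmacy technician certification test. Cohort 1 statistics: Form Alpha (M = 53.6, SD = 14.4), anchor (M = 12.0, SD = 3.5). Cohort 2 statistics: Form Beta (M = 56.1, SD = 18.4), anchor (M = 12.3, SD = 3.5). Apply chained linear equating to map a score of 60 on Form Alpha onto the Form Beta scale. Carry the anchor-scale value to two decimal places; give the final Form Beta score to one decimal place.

62.7

Form Alpha → anchor (Cohort 1): v = (3.5/14.4)(60 − 53.6) + 12.0 = 13.56
anchor → Form Beta (Cohort 2): y = (18.4/3.5)(13.56 − 12.3) + 56.1 = 62.7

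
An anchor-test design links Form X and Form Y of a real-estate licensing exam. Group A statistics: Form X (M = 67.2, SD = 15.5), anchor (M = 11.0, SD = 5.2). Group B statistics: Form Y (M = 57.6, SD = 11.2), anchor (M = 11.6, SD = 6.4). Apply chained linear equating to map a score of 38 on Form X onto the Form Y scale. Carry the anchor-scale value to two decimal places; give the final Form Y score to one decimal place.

39.4

Form X → anchor (Group A): v = (5.2/15.5)(38 − 67.2) + 11.0 = 1.20
anchor → Form Y (Group B): y = (11.2/6.4)(1.20 − 11.6) + 57.6 = 39.4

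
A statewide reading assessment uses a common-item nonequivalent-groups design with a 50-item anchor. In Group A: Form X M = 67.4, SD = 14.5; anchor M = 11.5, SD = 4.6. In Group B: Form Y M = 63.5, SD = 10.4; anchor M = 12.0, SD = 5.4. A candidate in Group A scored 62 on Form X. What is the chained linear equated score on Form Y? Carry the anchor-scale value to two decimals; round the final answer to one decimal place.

59.2

Form X → anchor (Group A): v = (4.6/14.5)(62 − 67.4) + 11.5 = 9.79
anchor → Form Y (Group B): y = (10.4/5.4)(9.79 − 12.0) + 63.5 = 59.2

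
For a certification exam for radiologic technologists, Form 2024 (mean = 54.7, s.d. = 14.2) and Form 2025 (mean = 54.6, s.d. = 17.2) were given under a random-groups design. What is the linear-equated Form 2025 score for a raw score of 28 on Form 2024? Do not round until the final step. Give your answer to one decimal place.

22.3

Linear equating: y = (SD_Y/SD_X)(x − M_X) + M_Y
y = (17.2/14.2)(28 − 54.7) + 54.6
y = 1.211268 × -26.7 + 54.6 = -32.3408 + 54.6 = 22.3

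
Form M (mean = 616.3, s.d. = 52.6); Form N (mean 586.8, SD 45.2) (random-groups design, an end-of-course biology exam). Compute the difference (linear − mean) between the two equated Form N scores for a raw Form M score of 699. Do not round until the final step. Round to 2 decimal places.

Mean-equated: 699 + (586.8 − 616.3) = 669.50
Linear-equated: (45.2/52.6)(699 − 616.3) + 586.8 = 657.865
Difference = 657.865 − 669.50 = -11.63

-11.63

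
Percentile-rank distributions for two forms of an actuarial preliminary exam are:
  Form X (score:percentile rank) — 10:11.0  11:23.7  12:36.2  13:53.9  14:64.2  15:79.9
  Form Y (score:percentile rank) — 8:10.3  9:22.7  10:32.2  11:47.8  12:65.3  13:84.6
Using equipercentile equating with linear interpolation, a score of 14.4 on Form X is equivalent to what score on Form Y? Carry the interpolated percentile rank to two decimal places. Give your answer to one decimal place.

12.3

PR of 14.4 on Form X: 64.2 + (14.4 − 14)/(15 − 14) × (79.9 − 64.2) = 70.48
On Form Y, PR 70.48 falls between score 12 (PR 65.3) and 13 (PR 84.6).
Interpolate: 12 + (70.48 − 65.3)/(84.6 − 65.3) × (13 − 12) = 12.3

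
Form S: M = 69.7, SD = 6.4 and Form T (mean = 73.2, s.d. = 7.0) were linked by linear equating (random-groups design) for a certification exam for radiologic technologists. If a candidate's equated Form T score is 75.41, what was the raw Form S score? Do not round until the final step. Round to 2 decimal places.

71.72

Invert y = (SD_Y/SD_X)(x − M_X) + M_Y:
x = (SD_X/SD_Y)(y − M_Y) + M_X = (6.4/7.0)(75.41 − 73.2) + 69.7
x = 0.914286 × 2.210 + 69.7 = 71.72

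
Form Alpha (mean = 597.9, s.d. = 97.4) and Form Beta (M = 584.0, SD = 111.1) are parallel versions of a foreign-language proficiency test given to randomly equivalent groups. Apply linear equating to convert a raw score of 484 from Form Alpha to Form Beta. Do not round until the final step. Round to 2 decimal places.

Linear equating: y = (SD_Y/SD_X)(x − M_X) + M_Y
y = (111.1/97.4)(484 − 597.9) + 584.0
y = 1.140657 × -113.9 + 584.0 = -129.9208 + 584.0 = 454.08

454.08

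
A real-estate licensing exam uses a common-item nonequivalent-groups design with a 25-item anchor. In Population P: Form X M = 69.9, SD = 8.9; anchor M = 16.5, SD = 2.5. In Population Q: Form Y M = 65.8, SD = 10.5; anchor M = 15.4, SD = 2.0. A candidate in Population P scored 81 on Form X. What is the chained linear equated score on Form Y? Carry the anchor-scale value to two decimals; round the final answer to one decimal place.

88.0

Form X → anchor (Population P): v = (2.5/8.9)(81 − 69.9) + 16.5 = 19.62
anchor → Form Y (Population Q): y = (10.5/2.0)(19.62 − 15.4) + 65.8 = 88.0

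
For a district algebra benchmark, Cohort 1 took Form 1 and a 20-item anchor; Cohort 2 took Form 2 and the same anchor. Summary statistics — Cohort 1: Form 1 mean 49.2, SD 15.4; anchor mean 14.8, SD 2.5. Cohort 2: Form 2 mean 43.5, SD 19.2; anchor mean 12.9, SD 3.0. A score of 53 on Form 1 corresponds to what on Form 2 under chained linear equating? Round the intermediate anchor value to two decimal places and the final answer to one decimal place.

Form 1 → anchor (Cohort 1): v = (2.5/15.4)(53 − 49.2) + 14.8 = 15.42
anchor → Form 2 (Cohort 2): y = (19.2/3.0)(15.42 − 12.9) + 43.5 = 59.6

59.6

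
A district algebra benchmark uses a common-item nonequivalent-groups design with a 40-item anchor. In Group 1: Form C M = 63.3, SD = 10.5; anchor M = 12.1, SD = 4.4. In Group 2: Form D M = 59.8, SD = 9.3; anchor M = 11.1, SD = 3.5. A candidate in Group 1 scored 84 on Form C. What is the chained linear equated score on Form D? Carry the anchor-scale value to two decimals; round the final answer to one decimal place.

85.5

Form C → anchor (Group 1): v = (4.4/10.5)(84 − 63.3) + 12.1 = 20.77
anchor → Form D (Group 2): y = (9.3/3.5)(20.77 − 11.1) + 59.8 = 85.5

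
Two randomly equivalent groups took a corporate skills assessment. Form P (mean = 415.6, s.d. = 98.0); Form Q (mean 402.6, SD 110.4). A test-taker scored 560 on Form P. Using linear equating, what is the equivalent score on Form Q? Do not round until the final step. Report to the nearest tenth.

565.3

Linear equating: y = (SD_Y/SD_X)(x − M_X) + M_Y
y = (110.4/98.0)(560 − 415.6) + 402.6
y = 1.126531 × 144.4 + 402.6 = 162.6710 + 402.6 = 565.3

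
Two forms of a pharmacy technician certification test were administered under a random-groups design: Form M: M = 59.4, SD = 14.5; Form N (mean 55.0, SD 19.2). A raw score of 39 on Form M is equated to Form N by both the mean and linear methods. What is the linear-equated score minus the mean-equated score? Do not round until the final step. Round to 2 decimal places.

Mean-equated: 39 + (55.0 − 59.4) = 34.60
Linear-equated: (19.2/14.5)(39 − 59.4) + 55.0 = 27.988
Difference = 27.988 − 34.60 = -6.61

-6.61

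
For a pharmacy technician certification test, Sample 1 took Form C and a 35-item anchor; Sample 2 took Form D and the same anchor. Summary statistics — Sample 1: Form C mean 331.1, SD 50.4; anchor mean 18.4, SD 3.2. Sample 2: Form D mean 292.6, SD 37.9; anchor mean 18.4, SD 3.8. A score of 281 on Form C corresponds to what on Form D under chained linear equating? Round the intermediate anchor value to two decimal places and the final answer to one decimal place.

260.9

Form C → anchor (Sample 1): v = (3.2/50.4)(281 − 331.1) + 18.4 = 15.22
anchor → Form D (Sample 2): y = (37.9/3.8)(15.22 − 18.4) + 292.6 = 260.9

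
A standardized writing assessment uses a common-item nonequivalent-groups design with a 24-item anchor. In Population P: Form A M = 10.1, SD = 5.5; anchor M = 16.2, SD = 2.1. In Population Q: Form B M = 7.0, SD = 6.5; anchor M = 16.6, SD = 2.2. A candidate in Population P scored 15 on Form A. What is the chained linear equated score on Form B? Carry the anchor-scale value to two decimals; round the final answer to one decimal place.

Form A → anchor (Population P): v = (2.1/5.5)(15 − 10.1) + 16.2 = 18.07
anchor → Form B (Population Q): y = (6.5/2.2)(18.07 − 16.6) + 7.0 = 11.3

11.3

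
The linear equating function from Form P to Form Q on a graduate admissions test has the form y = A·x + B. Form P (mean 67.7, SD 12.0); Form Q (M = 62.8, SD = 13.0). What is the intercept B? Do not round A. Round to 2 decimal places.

A = SD_Y / SD_X = 13.0 / 12.0 = 1.083333
B = M_Y − A·M_X = 62.8 − 1.083333 × 67.7 = -10.54

-10.54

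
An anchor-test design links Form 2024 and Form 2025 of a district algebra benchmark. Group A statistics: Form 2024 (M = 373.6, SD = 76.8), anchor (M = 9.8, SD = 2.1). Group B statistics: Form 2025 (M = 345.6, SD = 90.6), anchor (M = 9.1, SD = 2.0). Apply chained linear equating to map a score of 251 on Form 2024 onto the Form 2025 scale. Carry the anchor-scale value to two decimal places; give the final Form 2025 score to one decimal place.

225.6

Form 2024 → anchor (Group A): v = (2.1/76.8)(251 − 373.6) + 9.8 = 6.45
anchor → Form 2025 (Group B): y = (90.6/2.0)(6.45 − 9.1) + 345.6 = 225.6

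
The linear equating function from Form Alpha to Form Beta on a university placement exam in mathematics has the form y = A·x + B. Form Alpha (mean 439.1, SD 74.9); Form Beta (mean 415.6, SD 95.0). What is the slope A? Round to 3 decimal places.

A = SD_Y / SD_X = 95.0 / 74.9 = 1.268

1.268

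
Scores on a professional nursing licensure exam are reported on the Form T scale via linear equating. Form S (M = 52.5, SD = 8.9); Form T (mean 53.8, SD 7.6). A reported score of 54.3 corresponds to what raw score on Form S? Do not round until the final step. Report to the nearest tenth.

Invert y = (SD_Y/SD_X)(x − M_X) + M_Y:
x = (SD_X/SD_Y)(y − M_Y) + M_X = (8.9/7.6)(54.3 − 53.8) + 52.5
x = 1.171053 × 0.500 + 52.5 = 53.1

53.1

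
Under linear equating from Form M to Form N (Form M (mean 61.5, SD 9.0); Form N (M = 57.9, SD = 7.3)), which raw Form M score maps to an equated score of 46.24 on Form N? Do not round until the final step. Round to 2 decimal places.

47.12

Invert y = (SD_Y/SD_X)(x − M_X) + M_Y:
x = (SD_X/SD_Y)(y − M_Y) + M_X = (9.0/7.3)(46.24 − 57.9) + 61.5
x = 1.232877 × -11.660 + 61.5 = 47.12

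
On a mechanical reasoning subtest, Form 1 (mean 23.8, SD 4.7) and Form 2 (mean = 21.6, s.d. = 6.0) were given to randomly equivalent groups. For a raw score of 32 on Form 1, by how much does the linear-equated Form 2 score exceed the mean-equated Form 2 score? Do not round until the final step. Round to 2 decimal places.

2.27

Mean-equated: 32 + (21.6 − 23.8) = 29.80
Linear-equated: (6.0/4.7)(32 − 23.8) + 21.6 = 32.068
Difference = 32.068 − 29.80 = 2.27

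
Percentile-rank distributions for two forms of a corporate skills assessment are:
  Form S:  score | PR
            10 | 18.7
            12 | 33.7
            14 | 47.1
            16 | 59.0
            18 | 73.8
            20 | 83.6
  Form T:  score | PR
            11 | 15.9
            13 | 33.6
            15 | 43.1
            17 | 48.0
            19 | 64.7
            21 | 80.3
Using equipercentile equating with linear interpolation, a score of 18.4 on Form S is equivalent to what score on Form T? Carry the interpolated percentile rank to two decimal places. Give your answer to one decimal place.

20.4

PR of 18.4 on Form S: 73.8 + (18.4 − 18)/(20 − 18) × (83.6 − 73.8) = 75.76
On Form T, PR 75.76 falls between score 19 (PR 64.7) and 21 (PR 80.3).
Interpolate: 19 + (75.76 − 64.7)/(80.3 − 64.7) × (21 − 19) = 20.4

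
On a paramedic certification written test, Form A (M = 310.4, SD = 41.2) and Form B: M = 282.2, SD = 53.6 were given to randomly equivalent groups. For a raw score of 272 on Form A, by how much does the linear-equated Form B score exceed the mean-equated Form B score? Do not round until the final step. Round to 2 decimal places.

Mean-equated: 272 + (282.2 − 310.4) = 243.80
Linear-equated: (53.6/41.2)(272 − 310.4) + 282.2 = 232.243
Difference = 232.243 − 243.80 = -11.56

-11.56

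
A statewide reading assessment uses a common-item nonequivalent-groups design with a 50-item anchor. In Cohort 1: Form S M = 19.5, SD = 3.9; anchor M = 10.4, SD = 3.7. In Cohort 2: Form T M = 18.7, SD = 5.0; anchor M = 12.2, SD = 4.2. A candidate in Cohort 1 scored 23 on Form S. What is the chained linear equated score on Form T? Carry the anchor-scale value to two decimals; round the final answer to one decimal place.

20.5

Form S → anchor (Cohort 1): v = (3.7/3.9)(23 − 19.5) + 10.4 = 13.72
anchor → Form T (Cohort 2): y = (5.0/4.2)(13.72 − 12.2) + 18.7 = 20.5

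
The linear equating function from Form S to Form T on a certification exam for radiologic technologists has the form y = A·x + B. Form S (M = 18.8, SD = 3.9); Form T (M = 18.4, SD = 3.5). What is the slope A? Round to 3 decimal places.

A = SD_Y / SD_X = 3.5 / 3.9 = 0.897

0.897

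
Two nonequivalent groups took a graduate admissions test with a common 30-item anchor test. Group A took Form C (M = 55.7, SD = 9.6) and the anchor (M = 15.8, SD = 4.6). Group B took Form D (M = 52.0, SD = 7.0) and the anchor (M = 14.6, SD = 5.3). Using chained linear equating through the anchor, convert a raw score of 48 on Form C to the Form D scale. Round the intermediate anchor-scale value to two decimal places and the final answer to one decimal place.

Form C → anchor (Group A): v = (4.6/9.6)(48 − 55.7) + 15.8 = 12.11
anchor → Form D (Group B): y = (7.0/5.3)(12.11 − 14.6) + 52.0 = 48.7

48.7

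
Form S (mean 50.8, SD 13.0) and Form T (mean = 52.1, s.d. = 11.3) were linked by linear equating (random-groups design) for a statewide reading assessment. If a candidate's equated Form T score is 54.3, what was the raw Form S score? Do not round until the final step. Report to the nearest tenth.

53.3

Invert y = (SD_Y/SD_X)(x − M_X) + M_Y:
x = (SD_X/SD_Y)(y − M_Y) + M_X = (13.0/11.3)(54.3 − 52.1) + 50.8
x = 1.150442 × 2.200 + 50.8 = 53.3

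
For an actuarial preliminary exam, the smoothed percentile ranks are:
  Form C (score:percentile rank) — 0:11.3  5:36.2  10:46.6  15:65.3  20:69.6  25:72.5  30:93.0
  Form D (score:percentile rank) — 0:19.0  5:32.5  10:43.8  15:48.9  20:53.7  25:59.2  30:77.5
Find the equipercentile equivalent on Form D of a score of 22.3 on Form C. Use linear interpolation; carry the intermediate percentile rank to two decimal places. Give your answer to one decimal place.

28.2

PR of 22.3 on Form C: 69.6 + (22.3 − 20)/(25 − 20) × (72.5 − 69.6) = 70.93
On Form D, PR 70.93 falls between score 25 (PR 59.2) and 30 (PR 77.5).
Interpolate: 25 + (70.93 − 59.2)/(77.5 − 59.2) × (30 − 25) = 28.2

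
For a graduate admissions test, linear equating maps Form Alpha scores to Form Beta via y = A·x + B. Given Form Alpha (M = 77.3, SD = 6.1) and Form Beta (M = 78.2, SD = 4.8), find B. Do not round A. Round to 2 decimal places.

A = SD_Y / SD_X = 4.8 / 6.1 = 0.786885
B = M_Y − A·M_X = 78.2 − 0.786885 × 77.3 = 17.37

17.37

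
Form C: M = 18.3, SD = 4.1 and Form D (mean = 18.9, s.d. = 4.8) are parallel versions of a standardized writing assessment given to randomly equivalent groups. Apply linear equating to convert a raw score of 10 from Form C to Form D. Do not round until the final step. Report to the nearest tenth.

Linear equating: y = (SD_Y/SD_X)(x − M_X) + M_Y
y = (4.8/4.1)(10 − 18.3) + 18.9
y = 1.170732 × -8.3 + 18.9 = -9.7171 + 18.9 = 9.2

9.2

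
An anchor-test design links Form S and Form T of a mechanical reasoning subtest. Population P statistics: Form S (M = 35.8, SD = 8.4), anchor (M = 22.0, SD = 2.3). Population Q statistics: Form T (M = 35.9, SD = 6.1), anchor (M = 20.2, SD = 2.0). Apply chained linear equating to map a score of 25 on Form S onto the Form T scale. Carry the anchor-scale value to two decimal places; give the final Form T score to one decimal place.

32.4

Form S → anchor (Population P): v = (2.3/8.4)(25 − 35.8) + 22.0 = 19.04
anchor → Form T (Population Q): y = (6.1/2.0)(19.04 − 20.2) + 35.9 = 32.4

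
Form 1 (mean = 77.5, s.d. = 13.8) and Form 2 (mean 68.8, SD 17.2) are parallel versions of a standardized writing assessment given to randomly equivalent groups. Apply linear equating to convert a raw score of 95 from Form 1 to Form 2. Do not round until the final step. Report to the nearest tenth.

90.6

Linear equating: y = (SD_Y/SD_X)(x − M_X) + M_Y
y = (17.2/13.8)(95 − 77.5) + 68.8
y = 1.246377 × 17.5 + 68.8 = 21.8116 + 68.8 = 90.6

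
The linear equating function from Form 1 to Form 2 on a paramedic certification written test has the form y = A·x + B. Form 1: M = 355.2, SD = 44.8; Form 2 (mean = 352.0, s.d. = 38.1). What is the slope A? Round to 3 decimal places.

0.850

A = SD_Y / SD_X = 38.1 / 44.8 = 0.850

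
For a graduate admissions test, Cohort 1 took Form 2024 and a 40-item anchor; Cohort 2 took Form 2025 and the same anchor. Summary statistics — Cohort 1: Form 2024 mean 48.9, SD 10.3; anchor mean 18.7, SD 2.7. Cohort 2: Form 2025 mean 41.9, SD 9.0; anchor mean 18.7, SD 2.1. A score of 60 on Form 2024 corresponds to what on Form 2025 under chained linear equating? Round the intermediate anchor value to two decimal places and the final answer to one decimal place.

Form 2024 → anchor (Cohort 1): v = (2.7/10.3)(60 − 48.9) + 18.7 = 21.61
anchor → Form 2025 (Cohort 2): y = (9.0/2.1)(21.61 − 18.7) + 41.9 = 54.4

54.4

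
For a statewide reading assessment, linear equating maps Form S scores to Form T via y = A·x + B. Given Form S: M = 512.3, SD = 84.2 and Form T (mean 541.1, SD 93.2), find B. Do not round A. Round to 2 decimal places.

A = SD_Y / SD_X = 93.2 / 84.2 = 1.106888
B = M_Y − A·M_X = 541.1 − 1.106888 × 512.3 = -25.96

-25.96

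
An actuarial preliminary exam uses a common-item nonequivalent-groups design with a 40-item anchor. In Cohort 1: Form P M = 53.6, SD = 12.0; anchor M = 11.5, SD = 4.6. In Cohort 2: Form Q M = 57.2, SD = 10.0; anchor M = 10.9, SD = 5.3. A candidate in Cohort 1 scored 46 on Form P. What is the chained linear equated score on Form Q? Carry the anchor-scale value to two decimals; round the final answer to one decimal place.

Form P → anchor (Cohort 1): v = (4.6/12.0)(46 − 53.6) + 11.5 = 8.59
anchor → Form Q (Cohort 2): y = (10.0/5.3)(8.59 − 10.9) + 57.2 = 52.8

52.8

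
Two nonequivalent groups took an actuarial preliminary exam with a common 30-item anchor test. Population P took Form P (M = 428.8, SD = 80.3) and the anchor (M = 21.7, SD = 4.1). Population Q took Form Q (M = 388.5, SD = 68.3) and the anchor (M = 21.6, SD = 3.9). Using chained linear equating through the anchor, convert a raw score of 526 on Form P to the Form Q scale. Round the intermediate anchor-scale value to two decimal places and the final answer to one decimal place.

477.1

Form P → anchor (Population P): v = (4.1/80.3)(526 − 428.8) + 21.7 = 26.66
anchor → Form Q (Population Q): y = (68.3/3.9)(26.66 − 21.6) + 388.5 = 477.1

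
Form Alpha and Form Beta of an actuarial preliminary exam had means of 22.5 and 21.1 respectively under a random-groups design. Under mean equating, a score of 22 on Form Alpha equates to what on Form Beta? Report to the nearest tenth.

Mean equating: y = x + (M_Y − M_X) = 22 + (21.1 − 22.5) = 20.6

20.6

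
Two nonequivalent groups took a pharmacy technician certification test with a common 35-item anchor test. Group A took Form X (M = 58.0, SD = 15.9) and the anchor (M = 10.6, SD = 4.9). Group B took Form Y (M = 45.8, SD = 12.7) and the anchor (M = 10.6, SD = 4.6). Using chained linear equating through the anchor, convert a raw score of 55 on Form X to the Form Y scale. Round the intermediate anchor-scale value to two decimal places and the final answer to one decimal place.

Form X → anchor (Group A): v = (4.9/15.9)(55 − 58.0) + 10.6 = 9.68
anchor → Form Y (Group B): y = (12.7/4.6)(9.68 − 10.6) + 45.8 = 43.3

43.3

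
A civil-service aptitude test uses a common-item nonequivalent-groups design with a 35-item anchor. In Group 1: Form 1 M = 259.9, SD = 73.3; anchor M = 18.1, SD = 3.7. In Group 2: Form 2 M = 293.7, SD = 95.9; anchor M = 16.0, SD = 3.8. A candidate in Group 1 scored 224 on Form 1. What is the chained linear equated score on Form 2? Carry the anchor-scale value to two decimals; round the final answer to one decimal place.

Form 1 → anchor (Group 1): v = (3.7/73.3)(224 − 259.9) + 18.1 = 16.29
anchor → Form 2 (Group 2): y = (95.9/3.8)(16.29 − 16.0) + 293.7 = 301.0

301.0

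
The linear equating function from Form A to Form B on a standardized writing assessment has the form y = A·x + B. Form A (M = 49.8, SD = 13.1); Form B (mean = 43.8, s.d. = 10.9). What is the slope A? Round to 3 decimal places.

0.832

A = SD_Y / SD_X = 10.9 / 13.1 = 0.832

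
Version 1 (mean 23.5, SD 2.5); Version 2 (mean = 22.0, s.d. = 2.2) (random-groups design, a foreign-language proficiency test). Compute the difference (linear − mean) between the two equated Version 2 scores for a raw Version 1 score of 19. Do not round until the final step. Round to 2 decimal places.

0.54

Mean-equated: 19 + (22.0 − 23.5) = 17.50
Linear-equated: (2.2/2.5)(19 − 23.5) + 22.0 = 18.040
Difference = 18.040 − 17.50 = 0.54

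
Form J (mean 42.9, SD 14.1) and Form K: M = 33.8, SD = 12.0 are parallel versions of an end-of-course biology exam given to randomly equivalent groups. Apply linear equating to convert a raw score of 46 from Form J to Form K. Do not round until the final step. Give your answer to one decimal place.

36.4

Linear equating: y = (SD_Y/SD_X)(x − M_X) + M_Y
y = (12.0/14.1)(46 − 42.9) + 33.8
y = 0.851064 × 3.1 + 33.8 = 2.6383 + 33.8 = 36.4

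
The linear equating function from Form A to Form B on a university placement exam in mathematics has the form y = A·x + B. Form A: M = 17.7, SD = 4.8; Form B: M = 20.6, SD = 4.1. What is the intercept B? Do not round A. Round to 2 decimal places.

5.48

A = SD_Y / SD_X = 4.1 / 4.8 = 0.854167
B = M_Y − A·M_X = 20.6 − 0.854167 × 17.7 = 5.48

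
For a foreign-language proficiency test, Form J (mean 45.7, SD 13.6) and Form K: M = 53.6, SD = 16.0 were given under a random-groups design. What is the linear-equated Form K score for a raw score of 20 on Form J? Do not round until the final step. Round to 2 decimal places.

Linear equating: y = (SD_Y/SD_X)(x − M_X) + M_Y
y = (16.0/13.6)(20 − 45.7) + 53.6
y = 1.176471 × -25.7 + 53.6 = -30.2353 + 53.6 = 23.36

23.36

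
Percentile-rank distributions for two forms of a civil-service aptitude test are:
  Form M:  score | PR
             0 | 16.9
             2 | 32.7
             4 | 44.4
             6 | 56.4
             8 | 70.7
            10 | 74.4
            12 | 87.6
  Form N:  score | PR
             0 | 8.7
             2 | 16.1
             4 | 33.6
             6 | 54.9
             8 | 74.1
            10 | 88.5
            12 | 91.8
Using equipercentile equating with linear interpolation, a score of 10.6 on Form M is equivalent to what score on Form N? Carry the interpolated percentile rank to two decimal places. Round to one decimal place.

8.6

PR of 10.6 on Form M: 74.4 + (10.6 − 10)/(12 − 10) × (87.6 − 74.4) = 78.36
On Form N, PR 78.36 falls between score 8 (PR 74.1) and 10 (PR 88.5).
Interpolate: 8 + (78.36 − 74.1)/(88.5 − 74.1) × (10 − 8) = 8.6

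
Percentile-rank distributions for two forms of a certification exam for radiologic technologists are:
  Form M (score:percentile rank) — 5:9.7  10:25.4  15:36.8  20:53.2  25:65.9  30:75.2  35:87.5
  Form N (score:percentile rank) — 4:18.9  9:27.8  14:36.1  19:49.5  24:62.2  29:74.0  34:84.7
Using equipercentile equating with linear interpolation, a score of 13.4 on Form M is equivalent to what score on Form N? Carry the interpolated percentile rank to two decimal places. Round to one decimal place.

PR of 13.4 on Form M: 25.4 + (13.4 − 10)/(15 − 10) × (36.8 − 25.4) = 33.15
On Form N, PR 33.15 falls between score 9 (PR 27.8) and 14 (PR 36.1).
Interpolate: 9 + (33.15 − 27.8)/(36.1 − 27.8) × (14 − 9) = 12.2

12.2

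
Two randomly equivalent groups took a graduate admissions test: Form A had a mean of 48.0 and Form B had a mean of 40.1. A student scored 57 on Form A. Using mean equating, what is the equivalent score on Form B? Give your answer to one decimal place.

Mean equating: y = x + (M_Y − M_X) = 57 + (40.1 − 48.0) = 49.1

49.1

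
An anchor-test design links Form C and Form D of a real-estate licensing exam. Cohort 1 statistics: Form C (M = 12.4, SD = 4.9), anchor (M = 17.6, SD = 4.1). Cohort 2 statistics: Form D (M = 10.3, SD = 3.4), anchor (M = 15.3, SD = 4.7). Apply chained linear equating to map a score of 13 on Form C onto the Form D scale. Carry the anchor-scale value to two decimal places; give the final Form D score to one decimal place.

12.3

Form C → anchor (Cohort 1): v = (4.1/4.9)(13 − 12.4) + 17.6 = 18.10
anchor → Form D (Cohort 2): y = (3.4/4.7)(18.10 − 15.3) + 10.3 = 12.3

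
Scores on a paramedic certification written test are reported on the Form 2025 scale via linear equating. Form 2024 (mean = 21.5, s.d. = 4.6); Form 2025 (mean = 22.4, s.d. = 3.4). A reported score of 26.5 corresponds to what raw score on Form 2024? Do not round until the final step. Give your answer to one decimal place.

27.0

Invert y = (SD_Y/SD_X)(x − M_X) + M_Y:
x = (SD_X/SD_Y)(y − M_Y) + M_X = (4.6/3.4)(26.5 − 22.4) + 21.5
x = 1.352941 × 4.100 + 21.5 = 27.0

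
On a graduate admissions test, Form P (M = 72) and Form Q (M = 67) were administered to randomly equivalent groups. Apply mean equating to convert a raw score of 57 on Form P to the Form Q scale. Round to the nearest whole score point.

52

Mean equating: y = x + (M_Y − M_X) = 57 + (67 − 72) = 52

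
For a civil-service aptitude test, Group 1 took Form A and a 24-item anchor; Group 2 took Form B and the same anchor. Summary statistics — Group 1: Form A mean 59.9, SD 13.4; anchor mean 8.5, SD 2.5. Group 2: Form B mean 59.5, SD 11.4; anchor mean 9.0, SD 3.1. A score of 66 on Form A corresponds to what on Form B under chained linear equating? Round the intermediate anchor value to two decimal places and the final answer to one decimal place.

Form A → anchor (Group 1): v = (2.5/13.4)(66 − 59.9) + 8.5 = 9.64
anchor → Form B (Group 2): y = (11.4/3.1)(9.64 − 9.0) + 59.5 = 61.9

61.9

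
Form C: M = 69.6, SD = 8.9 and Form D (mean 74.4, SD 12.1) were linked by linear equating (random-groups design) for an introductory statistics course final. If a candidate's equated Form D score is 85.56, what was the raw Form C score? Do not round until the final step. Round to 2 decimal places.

Invert y = (SD_Y/SD_X)(x − M_X) + M_Y:
x = (SD_X/SD_Y)(y − M_Y) + M_X = (8.9/12.1)(85.56 − 74.4) + 69.6
x = 0.735537 × 11.160 + 69.6 = 77.81

77.81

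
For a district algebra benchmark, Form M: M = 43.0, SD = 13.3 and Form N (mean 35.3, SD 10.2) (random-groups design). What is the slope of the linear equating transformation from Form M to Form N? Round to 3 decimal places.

0.767

A = SD_Y / SD_X = 10.2 / 13.3 = 0.767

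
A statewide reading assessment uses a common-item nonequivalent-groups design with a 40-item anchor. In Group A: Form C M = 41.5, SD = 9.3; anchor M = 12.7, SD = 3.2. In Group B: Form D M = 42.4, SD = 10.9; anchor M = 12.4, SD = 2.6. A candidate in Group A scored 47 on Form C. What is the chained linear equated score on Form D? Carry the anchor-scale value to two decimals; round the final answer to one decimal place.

Form C → anchor (Group A): v = (3.2/9.3)(47 − 41.5) + 12.7 = 14.59
anchor → Form D (Group B): y = (10.9/2.6)(14.59 − 12.4) + 42.4 = 51.6

51.6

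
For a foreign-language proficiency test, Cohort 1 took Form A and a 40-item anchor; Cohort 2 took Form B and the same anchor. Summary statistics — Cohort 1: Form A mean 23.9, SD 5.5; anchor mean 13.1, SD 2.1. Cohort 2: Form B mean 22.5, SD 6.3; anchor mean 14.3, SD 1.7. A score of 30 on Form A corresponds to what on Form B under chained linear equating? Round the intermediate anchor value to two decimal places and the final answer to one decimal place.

Form A → anchor (Cohort 1): v = (2.1/5.5)(30 − 23.9) + 13.1 = 15.43
anchor → Form B (Cohort 2): y = (6.3/1.7)(15.43 − 14.3) + 22.5 = 26.7

26.7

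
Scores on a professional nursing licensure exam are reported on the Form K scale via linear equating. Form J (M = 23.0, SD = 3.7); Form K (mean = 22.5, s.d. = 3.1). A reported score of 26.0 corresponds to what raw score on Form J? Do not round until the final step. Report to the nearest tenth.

27.2

Invert y = (SD_Y/SD_X)(x − M_X) + M_Y:
x = (SD_X/SD_Y)(y − M_Y) + M_X = (3.7/3.1)(26.0 − 22.5) + 23.0
x = 1.193548 × 3.500 + 23.0 = 27.2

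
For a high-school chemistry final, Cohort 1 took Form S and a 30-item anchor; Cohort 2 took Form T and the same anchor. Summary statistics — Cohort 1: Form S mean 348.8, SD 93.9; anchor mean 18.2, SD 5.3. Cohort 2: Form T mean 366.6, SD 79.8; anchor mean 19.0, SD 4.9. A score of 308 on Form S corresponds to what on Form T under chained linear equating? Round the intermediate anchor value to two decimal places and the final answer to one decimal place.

Form S → anchor (Cohort 1): v = (5.3/93.9)(308 − 348.8) + 18.2 = 15.90
anchor → Form T (Cohort 2): y = (79.8/4.9)(15.90 − 19.0) + 366.6 = 316.1

316.1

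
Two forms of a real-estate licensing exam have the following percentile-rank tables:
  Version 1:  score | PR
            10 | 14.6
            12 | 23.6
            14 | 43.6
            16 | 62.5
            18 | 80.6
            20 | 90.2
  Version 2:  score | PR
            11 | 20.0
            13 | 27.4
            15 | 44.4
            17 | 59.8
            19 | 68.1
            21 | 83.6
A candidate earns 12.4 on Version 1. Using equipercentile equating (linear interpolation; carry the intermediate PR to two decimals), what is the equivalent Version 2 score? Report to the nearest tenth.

13.0

PR of 12.4 on Version 1: 23.6 + (12.4 − 12)/(14 − 12) × (43.6 − 23.6) = 27.60
On Version 2, PR 27.60 falls between score 13 (PR 27.4) and 15 (PR 44.4).
Interpolate: 13 + (27.60 − 27.4)/(44.4 − 27.4) × (15 − 13) = 13.0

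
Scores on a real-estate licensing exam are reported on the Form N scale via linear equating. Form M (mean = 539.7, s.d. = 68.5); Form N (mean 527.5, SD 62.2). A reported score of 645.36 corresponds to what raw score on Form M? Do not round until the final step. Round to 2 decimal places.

Invert y = (SD_Y/SD_X)(x − M_X) + M_Y:
x = (SD_X/SD_Y)(y − M_Y) + M_X = (68.5/62.2)(645.36 − 527.5) + 539.7
x = 1.101286 × 117.860 + 539.7 = 669.50

669.50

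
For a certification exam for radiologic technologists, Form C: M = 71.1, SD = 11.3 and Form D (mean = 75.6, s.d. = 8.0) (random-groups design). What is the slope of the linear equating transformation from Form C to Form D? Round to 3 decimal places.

0.708

A = SD_Y / SD_X = 8.0 / 11.3 = 0.708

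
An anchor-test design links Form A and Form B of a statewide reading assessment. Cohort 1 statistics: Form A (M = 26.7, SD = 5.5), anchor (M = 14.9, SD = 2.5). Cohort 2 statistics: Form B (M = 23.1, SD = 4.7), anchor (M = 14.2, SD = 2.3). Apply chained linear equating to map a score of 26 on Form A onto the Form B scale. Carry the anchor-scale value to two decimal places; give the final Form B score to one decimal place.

23.9

Form A → anchor (Cohort 1): v = (2.5/5.5)(26 − 26.7) + 14.9 = 14.58
anchor → Form B (Cohort 2): y = (4.7/2.3)(14.58 − 14.2) + 23.1 = 23.9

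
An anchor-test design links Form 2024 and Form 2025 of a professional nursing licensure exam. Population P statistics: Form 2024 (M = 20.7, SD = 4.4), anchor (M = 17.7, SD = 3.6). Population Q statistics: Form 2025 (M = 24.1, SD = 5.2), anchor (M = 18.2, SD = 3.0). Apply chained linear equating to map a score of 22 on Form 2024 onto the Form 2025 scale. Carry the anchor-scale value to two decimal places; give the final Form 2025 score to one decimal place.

Form 2024 → anchor (Population P): v = (3.6/4.4)(22 − 20.7) + 17.7 = 18.76
anchor → Form 2025 (Population Q): y = (5.2/3.0)(18.76 − 18.2) + 24.1 = 25.1

25.1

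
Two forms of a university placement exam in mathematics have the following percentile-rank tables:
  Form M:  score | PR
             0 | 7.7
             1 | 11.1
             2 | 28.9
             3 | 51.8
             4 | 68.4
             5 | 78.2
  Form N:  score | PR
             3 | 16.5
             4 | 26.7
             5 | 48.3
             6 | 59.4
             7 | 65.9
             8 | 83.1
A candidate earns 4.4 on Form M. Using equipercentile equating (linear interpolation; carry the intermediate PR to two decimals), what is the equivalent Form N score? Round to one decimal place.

7.4

PR of 4.4 on Form M: 68.4 + (4.4 − 4)/(5 − 4) × (78.2 − 68.4) = 72.32
On Form N, PR 72.32 falls between score 7 (PR 65.9) and 8 (PR 83.1).
Interpolate: 7 + (72.32 − 65.9)/(83.1 − 65.9) × (8 − 7) = 7.4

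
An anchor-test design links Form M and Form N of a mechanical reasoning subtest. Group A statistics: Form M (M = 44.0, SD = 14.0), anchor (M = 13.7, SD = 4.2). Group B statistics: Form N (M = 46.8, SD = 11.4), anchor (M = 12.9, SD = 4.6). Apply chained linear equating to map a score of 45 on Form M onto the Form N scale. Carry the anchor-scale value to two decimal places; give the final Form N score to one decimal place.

Form M → anchor (Group A): v = (4.2/14.0)(45 − 44.0) + 13.7 = 14.00
anchor → Form N (Group B): y = (11.4/4.6)(14.00 − 12.9) + 46.8 = 49.5

49.5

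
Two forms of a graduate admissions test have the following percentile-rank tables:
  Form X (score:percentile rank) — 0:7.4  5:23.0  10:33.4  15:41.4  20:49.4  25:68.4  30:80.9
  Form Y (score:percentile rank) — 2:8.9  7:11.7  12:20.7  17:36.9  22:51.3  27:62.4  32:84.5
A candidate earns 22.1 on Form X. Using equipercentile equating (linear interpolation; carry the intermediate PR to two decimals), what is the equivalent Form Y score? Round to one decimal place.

PR of 22.1 on Form X: 49.4 + (22.1 − 20)/(25 − 20) × (68.4 − 49.4) = 57.38
On Form Y, PR 57.38 falls between score 22 (PR 51.3) and 27 (PR 62.4).
Interpolate: 22 + (57.38 − 51.3)/(62.4 − 51.3) × (27 − 22) = 24.7

24.7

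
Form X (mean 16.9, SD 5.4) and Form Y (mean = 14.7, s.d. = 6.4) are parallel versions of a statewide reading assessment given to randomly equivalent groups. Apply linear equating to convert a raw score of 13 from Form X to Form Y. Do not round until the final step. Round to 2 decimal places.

Linear equating: y = (SD_Y/SD_X)(x − M_X) + M_Y
y = (6.4/5.4)(13 − 16.9) + 14.7
y = 1.185185 × -3.9 + 14.7 = -4.6222 + 14.7 = 10.08

10.08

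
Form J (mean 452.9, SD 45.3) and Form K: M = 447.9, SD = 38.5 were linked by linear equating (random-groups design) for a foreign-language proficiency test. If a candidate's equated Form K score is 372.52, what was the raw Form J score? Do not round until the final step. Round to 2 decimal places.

364.21

Invert y = (SD_Y/SD_X)(x − M_X) + M_Y:
x = (SD_X/SD_Y)(y − M_Y) + M_X = (45.3/38.5)(372.52 − 447.9) + 452.9
x = 1.176623 × -75.380 + 452.9 = 364.21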